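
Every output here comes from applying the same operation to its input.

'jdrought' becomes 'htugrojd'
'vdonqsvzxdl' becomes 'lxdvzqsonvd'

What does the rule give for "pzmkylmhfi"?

In each case the input is transformed by: swap each adjacent pair of characters (1↔2, 3↔4, ...), then reverse the string.
Working it through for "pzmkylmhfi": intermediate "zpkmlyhmif", final "fimhylmkpz".
(Check on "vdonqsvzxdl": → "dvnosqzvdxl" → "lxdvzqsonvd" ✓)

fimhylmkpz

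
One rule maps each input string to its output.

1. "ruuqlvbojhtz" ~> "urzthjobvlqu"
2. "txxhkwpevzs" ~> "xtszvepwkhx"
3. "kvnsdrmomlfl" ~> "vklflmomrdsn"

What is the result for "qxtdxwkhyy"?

The pattern: reverse the string, then move the last 2 characters to the front (rotate right by 2).
On "qxtdxwkhyy": the first step gives "yyhkwxdtxq", and the second then gives "xqyyhkwxdt".

xqyyhkwxdt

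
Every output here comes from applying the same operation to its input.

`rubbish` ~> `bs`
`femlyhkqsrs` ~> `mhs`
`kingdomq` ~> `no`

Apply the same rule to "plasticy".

ai

In each case the input is transformed by: keep one character in every 3, starting at position 3 (positions 3rd, 6th, 9th, ...).
On "plasticy" that produces "ai".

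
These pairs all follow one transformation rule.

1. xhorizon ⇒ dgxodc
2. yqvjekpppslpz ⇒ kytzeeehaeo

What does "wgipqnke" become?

xefczt

Each output is the input with this applied: delete the first 2 characters, then shift every letter 11 places backward in the alphabet (wrapping around).
"wgipqnke" → "ipqnke" → "xefczt".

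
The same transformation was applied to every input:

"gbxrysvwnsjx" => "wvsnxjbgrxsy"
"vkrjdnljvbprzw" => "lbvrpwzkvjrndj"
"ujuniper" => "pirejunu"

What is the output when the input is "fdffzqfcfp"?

zcfpfdfffq

What's happening: swap each adjacent pair of characters (1↔2, 3↔4, ...), then swap the front and back halves of the string.
Starting from "fdffzqfcfp": after the first operation, "dfffqzcfpf"; after the second, "zcfpfdfffq".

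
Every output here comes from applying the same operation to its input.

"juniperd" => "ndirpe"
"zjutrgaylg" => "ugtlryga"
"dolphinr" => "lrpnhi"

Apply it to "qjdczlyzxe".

decxzzly

Each output is the input with this applied: delete the first 2 characters, then take characters alternately from the front and the back (1st, last, 2nd, 2nd-last, ...).
Working it through for "qjdczlyzxe": intermediate "dczlyzxe", final "decxzzly".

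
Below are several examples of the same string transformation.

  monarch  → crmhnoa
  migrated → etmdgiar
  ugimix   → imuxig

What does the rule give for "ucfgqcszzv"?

zzuvfcqgsc

The rule is to move the last 3 characters to the front (rotate right by 3), then swap each adjacent pair of characters (1↔2, 3↔4, ...).
For "ucfgqcszzv", step one produces "zzvucfgqcs"; step two turns that into "zzuvfcqgsc".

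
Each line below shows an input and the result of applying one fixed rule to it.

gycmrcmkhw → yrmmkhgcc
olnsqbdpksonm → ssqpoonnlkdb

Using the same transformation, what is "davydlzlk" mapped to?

The rule is to delete the last character, then sort the characters into reverse alphabetical order.
Working it through for "davydlzlk": intermediate "davydlzl", final "zyvlldda".

zyvlldda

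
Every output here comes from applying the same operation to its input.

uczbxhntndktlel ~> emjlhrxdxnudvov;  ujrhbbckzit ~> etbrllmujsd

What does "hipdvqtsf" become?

rsznfadcp

The pattern: shift every letter 10 places forward in the alphabet (wrapping around).
For "hipdvqtsf" the result is "rsznfadcp".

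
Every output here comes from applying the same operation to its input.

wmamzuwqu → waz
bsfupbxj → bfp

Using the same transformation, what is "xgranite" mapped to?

xrn

Rule — delete the last 3 characters, then keep every other character starting from the first (positions 1st, 3rd, 5th, ...).
Applying that to "xgranite" gives "xrn".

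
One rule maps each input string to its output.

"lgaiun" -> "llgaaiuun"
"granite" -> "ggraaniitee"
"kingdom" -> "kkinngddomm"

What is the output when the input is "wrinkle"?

wwriinkklee

Rule — repeat every character 3 times, then keep every other character starting from the first (positions 1st, 3rd, 5th, ...).
On "wrinkle": the first step gives "wwwrrriiinnnkkkllleee", and the second then gives "wwriinkklee".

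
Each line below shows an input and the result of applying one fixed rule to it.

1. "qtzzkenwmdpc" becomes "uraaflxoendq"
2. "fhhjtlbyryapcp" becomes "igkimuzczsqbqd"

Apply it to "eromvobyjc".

sfnppwzcdk

In each case the input is transformed by: shift every letter 1 place forward in the alphabet (wrapping around), then swap each adjacent pair of characters (1↔2, 3↔4, ...).
For "eromvobyjc", step one produces "fspnwpczkd"; step two turns that into "sfnppwzcdk".
(Check on "qtzzkenwmdpc": → "ruaalfoxneqd" → "uraaflxoendq" ✓)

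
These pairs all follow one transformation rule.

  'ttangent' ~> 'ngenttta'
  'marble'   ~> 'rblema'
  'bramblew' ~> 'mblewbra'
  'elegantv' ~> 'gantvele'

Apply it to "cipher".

The transformation: swap the front and back halves of the string, then move the last character to the front.
Applying both steps to "cipher": "hercip", then "pherci".

pherci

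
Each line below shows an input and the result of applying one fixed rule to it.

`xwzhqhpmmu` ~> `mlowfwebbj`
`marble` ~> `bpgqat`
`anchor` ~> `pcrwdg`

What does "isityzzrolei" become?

xhxinoogdatx

In each case the input is transformed by: shift every letter 11 places backward in the alphabet (wrapping around).
For "isityzzrolei" the result is "xhxinoogdatx".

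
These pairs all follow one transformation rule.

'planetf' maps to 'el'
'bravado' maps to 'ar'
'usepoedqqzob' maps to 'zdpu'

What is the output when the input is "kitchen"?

hi

Looking at the pairs, the operation is to reverse the string, then keep one character in every 3, starting at position 3 (positions 3rd, 6th, 9th, ...).
"kitchen" → "nehctik" → "hi".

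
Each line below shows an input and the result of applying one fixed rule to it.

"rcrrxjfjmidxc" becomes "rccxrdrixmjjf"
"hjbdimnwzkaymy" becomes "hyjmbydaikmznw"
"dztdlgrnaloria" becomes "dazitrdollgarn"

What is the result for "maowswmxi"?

miaxomwws

In each case the input is transformed by: take characters alternately from the front and the back (1st, last, 2nd, 2nd-last, ...).
Applying that to "maowswmxi" gives "miaxomwws".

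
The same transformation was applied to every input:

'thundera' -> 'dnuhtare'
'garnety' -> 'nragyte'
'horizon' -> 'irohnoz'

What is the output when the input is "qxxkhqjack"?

jqhkxxqkca

The pattern: reverse the string, then move the first 3 characters to the end (rotate left by 3).
Applying both steps to "qxxkhqjack": "kcajqhkxxq", then "jqhkxxqkca".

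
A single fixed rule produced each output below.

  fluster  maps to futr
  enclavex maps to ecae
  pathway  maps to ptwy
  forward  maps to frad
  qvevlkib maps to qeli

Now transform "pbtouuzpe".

Each output is the input with this applied: keep every other character starting from the first (positions 1st, 3rd, 5th, ...).
Applying that to "pbtouuzpe" gives "ptuze".

ptuze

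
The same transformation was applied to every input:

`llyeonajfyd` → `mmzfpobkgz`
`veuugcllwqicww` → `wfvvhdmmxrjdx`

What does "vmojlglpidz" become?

Rule — shift every letter 1 place forward in the alphabet (wrapping around), then delete the last character.
Working it through for "vmojlglpidz": intermediate "wnpkmhmqjea", final "wnpkmhmqje".
(Check on "llyeonajfyd": → "mmzfpobkgze" → "mmzfpobkgz" ✓)

wnpkmhmqje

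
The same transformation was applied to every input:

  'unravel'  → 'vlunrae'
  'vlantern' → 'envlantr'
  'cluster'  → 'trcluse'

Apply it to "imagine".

ieimagn

In each case the input is transformed by: move the last 2 characters to the front (rotate right by 2), then swap the first and last characters.
On "imagine": the first step gives "neimagi", and the second then gives "ieimagn".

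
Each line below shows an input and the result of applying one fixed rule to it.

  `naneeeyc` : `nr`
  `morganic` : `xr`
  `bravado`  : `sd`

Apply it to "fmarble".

The pattern: shift every letter 11 places backward in the alphabet (wrapping around), then keep only the last 2 characters.
So "fmarble" becomes "at".

at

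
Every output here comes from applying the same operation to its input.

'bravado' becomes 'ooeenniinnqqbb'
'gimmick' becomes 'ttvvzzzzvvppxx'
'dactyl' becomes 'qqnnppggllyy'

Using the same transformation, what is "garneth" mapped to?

Each output is the input with this applied: double every character, then shift every letter 13 places forward in the alphabet (wrapping around) — i.e. ROT13.
Working it through for "garneth": intermediate "ggaarrnneetthh", final "ttnneeaarrgguu".
(Check on "bravado": → "bbrraavvaaddoo" → "ooeenniinnqqbb" ✓)

ttnneeaarrgguu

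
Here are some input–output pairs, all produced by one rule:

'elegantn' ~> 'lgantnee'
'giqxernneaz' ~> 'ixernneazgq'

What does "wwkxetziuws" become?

wxetziuwswk

In each case the input is transformed by: move the first 2 characters to the end (rotate left by 2), then swap the first and last characters.
"wwkxetziuws" → "kxetziuwsww" → "wxetziuwswk".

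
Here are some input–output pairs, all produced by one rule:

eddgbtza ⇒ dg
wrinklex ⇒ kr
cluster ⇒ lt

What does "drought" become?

ht

In each case the input is transformed by: sort the characters into alphabetical order, then keep one character in every 3, starting at position 3 (positions 3rd, 6th, 9th, ...).
Starting from "drought": after the first operation, "dghortu"; after the second, "ht".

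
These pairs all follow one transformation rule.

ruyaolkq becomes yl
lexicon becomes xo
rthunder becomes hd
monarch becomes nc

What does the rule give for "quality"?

at

The pattern: keep one character in every 3, starting at position 3 (positions 3rd, 6th, 9th, ...).
Applying that to "quality" gives "at".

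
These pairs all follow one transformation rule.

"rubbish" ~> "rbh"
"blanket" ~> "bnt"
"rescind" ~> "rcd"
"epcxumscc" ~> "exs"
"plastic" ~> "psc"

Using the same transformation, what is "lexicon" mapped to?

lin

The rule is to keep one character in every 3, starting at position 1 (positions 1st, 4th, 7th, ...).
For "lexicon" the result is "lin".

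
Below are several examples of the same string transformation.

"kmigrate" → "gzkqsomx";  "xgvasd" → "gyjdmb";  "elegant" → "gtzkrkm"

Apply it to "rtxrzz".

xffxzd

The pattern: shift every letter 6 places forward in the alphabet (wrapping around), then move the last 3 characters to the front (rotate right by 3).
On "rtxrzz": the first step gives "xzdxff", and the second then gives "xffxzd".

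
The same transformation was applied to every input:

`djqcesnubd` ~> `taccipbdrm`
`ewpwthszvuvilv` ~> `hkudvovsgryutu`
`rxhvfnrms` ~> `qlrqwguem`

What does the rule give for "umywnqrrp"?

qqotlxvmp

What's happening: shift every letter 1 place backward in the alphabet (wrapping around), then move the last 3 characters to the front (rotate right by 3).
"umywnqrrp" → "qqotlxvmp".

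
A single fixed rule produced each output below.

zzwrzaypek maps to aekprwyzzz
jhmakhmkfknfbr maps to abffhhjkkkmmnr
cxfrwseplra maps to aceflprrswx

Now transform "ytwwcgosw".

The transformation: sort the characters into alphabetical order.
Doing the same to "ytwwcgosw": "cgostwwwy".

cgostwwwy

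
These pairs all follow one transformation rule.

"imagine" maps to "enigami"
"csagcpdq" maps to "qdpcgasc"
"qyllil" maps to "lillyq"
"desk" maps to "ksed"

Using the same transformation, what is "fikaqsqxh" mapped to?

Looking at the pairs, the operation is to reverse the string.
For "fikaqsqxh" the result is "hxqsqakif".

hxqsqakif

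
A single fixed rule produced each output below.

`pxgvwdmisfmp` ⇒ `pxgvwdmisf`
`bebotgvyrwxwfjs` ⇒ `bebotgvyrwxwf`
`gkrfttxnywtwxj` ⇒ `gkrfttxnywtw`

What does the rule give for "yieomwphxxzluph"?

The pattern: delete the last 2 characters.
Doing the same to "yieomwphxxzluph": "yieomwphxxzlu".

yieomwphxxzlu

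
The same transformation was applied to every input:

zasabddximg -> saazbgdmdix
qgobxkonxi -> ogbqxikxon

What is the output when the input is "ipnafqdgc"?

The rule is to move the first 2 characters to the end (rotate left by 2), then take characters alternately from the front and the back (1st, last, 2nd, 2nd-last, ...).
For "ipnafqdgc", step one produces "nafqdgcip"; step two turns that into "npaifcqgd".

npaifcqgd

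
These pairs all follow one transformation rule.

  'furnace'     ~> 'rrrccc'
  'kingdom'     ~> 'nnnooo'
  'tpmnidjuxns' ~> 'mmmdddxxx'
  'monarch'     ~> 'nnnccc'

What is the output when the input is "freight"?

The transformation: keep one character in every 3, starting at position 3 (positions 3rd, 6th, 9th, ...), then repeat every character 3 times.
Working it through for "freight": intermediate "eh", final "eeehhh".

eeehhh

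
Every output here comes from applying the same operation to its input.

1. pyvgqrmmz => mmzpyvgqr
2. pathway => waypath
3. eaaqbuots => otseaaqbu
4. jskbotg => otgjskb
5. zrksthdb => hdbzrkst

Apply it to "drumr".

umrdr

The transformation: move the last 3 characters to the front (rotate right by 3).
"drumr" → "umrdr".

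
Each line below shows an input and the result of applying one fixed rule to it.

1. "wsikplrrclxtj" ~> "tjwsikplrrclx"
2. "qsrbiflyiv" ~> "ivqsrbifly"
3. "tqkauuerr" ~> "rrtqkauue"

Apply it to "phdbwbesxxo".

xophdbwbesx

Each output is the input with this applied: move the last 2 characters to the front (rotate right by 2).
Applying that to "phdbwbesxxo" gives "xophdbwbesx".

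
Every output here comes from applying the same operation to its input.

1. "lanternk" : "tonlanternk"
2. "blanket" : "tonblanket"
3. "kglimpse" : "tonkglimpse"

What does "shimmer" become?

Looking at the pairs, the operation is to prepend "ton".
Applying that to "shimmer" gives "tonshimmer".

tonshimmer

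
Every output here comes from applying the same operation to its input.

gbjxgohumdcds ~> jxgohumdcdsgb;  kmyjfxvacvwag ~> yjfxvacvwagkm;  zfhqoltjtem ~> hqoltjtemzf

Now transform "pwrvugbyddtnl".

The transformation: move the first 2 characters to the end (rotate left by 2).
"pwrvugbyddtnl" → "rvugbyddtnlpw".

rvugbyddtnlpw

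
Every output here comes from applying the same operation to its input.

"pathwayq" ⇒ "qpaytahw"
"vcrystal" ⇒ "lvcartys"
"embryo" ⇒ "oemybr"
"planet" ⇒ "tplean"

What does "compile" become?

Looking at the pairs, the operation is to swap the first and last characters, then take characters alternately from the front and the back (1st, last, 2nd, 2nd-last, ...).
For "compile", step one produces "eompilc"; step two turns that into "ecolmip".

ecolmip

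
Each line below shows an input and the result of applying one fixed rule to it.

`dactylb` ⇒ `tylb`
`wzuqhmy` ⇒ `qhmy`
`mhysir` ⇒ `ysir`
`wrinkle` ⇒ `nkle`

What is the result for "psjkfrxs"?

frxs

What's happening: keep only the last 4 characters.
On "psjkfrxs" that produces "frxs".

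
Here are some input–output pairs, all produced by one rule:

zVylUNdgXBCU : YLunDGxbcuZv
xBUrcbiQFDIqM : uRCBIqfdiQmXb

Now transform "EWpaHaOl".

Looking at the pairs, the operation is to move the first 2 characters to the end (rotate left by 2), then flip the case of every letter.
On "EWpaHaOl" that produces "PAhAoLew".

PAhAoLew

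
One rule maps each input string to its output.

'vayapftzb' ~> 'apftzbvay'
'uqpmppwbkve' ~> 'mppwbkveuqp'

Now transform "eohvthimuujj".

In each case the input is transformed by: move the first 3 characters to the end (rotate left by 3).
On "eohvthimuujj" that produces "vthimuujjeoh".

vthimuujjeoh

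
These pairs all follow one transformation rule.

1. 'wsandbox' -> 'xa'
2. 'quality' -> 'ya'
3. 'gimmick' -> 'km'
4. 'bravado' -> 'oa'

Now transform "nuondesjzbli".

ioez

The transformation: move the last 3 characters to the front (rotate right by 3), then keep one character in every 3, starting at position 3 (positions 3rd, 6th, 9th, ...).
Working it through for "nuondesjzbli": intermediate "blinuondesjz", final "ioez".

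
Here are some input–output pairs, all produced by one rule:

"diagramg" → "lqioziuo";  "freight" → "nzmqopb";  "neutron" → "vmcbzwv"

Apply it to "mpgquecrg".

uxoycmkzo

What's happening: shift every letter 8 places forward in the alphabet (wrapping around).
On "mpgquecrg" that produces "uxoycmkzo".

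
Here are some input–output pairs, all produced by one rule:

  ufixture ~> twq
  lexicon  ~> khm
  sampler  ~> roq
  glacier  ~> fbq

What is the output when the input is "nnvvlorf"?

muq

In each case the input is transformed by: keep one character in every 3, starting at position 1 (positions 1st, 4th, 7th, ...), then shift every letter 1 place backward in the alphabet (wrapping around).
Applying both steps to "nnvvlorf": "nvr", then "muq".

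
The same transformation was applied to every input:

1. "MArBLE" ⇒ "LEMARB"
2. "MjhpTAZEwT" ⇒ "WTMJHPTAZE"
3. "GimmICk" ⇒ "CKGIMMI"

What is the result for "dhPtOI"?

OIDHPT

Each output is the input with this applied: move the last 2 characters to the front (rotate right by 2), then convert every letter to uppercase.
Applying both steps to "dhPtOI": "OIdhPt", then "OIDHPT".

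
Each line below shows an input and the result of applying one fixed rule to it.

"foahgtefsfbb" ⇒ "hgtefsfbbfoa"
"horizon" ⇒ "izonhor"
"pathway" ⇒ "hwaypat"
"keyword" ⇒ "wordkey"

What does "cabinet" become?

inetcab

Each output is the input with this applied: move the first 3 characters to the end (rotate left by 3).
Doing the same to "cabinet": "inetcab".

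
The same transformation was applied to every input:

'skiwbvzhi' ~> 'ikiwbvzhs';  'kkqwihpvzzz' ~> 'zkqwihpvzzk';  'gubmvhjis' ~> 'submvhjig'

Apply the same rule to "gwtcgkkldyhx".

xwtcgkkldyhg

Looking at the pairs, the operation is to swap the first and last characters.
For "gwtcgkkldyhx" the result is "xwtcgkkldyhg".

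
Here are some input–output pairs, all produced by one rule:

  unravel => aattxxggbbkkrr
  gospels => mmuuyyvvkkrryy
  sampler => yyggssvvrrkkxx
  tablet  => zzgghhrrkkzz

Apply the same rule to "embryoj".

kksshhxxeeuupp

The transformation: double every character, then shift every letter 6 places forward in the alphabet (wrapping around).
"embryoj" → "kksshhxxeeuupp".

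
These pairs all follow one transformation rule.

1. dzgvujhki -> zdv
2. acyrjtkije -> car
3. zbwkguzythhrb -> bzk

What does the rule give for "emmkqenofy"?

mek

The transformation: swap each adjacent pair of characters (1↔2, 3↔4, ...), then keep only the first 3 characters.
"emmkqenofy" → "mek".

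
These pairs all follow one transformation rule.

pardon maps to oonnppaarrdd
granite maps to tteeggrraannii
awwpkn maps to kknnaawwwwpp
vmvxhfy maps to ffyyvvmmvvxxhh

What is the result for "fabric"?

iiccffaabbrr

The pattern: move the last 2 characters to the front (rotate right by 2), then double every character.
"fabric" → "iiccffaabbrr".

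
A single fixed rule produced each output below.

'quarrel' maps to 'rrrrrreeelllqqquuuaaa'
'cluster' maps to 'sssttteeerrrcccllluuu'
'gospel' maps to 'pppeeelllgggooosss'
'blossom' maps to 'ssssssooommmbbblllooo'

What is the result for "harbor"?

The pattern: move the first 3 characters to the end (rotate left by 3), then repeat every character 3 times.
Working it through for "harbor": intermediate "borhar", final "bbbooorrrhhhaaarrr".

bbbooorrrhhhaaarrr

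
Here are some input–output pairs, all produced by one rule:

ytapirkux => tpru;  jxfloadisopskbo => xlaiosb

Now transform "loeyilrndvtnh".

oylnvn

What's happening: keep every other character starting from the second (positions 2nd, 4th, 6th, ...).
So "loeyilrndvtnh" becomes "oylnvn".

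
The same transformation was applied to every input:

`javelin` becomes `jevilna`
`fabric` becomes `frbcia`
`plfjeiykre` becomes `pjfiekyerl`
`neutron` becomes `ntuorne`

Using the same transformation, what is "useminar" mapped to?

Rule — swap each adjacent pair of characters (1↔2, 3↔4, ...), then move the first character to the end.
On "useminar": the first step gives "sumenira", and the second then gives "umeniras".
(Check on "javelin": → "ajeviln" → "jevilna" ✓)

umeniras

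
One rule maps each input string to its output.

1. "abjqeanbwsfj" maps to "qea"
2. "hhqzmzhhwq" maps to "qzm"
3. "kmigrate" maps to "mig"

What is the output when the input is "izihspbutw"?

ihs

The rule is to swap the front and back halves of the string, then keep only the last 3 characters.
Working it through for "izihspbutw": intermediate "pbutwizihs", final "ihs".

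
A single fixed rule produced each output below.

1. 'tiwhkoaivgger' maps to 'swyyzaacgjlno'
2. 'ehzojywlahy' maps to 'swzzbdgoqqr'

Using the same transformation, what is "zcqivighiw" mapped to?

The rule is to sort the characters into alphabetical order, then shift every letter 8 places backward in the alphabet (wrapping around).
Starting from "zcqivighiw": after the first operation, "cghiiiqvwz"; after the second, "uyzaaainor".
(Check on "ehzojywlahy": → "aehhjlowyyz" → "swzzbdgoqqr" ✓)

uyzaaainor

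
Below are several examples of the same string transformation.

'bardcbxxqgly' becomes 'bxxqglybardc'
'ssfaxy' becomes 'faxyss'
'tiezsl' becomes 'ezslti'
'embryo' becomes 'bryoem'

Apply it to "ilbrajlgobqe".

The rule is to swap the front and back halves of the string, then move the last character to the front.
"ilbrajlgobqe" → "lgobqeilbraj" → "jlgobqeilbra".

jlgobqeilbra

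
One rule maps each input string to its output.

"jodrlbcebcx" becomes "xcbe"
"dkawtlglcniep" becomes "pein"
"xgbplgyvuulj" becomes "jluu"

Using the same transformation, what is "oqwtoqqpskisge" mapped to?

egsi

Each output is the input with this applied: reverse the string, then keep only the first 4 characters.
For "oqwtoqqpskisge" the result is "egsi".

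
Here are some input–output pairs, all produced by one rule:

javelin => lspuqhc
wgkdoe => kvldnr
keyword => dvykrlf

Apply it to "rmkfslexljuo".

mzslesqbvytr

Looking at the pairs, the operation is to move the first 3 characters to the end (rotate left by 3), then shift every letter 7 places forward in the alphabet (wrapping around).
Applying both steps to "rmkfslexljuo": "fslexljuormk", then "mzslesqbvytr".
(Check on "keyword": → "wordkey" → "dvykrlf" ✓)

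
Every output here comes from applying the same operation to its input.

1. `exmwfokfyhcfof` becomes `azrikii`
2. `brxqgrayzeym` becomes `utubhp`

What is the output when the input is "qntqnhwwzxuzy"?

Each output is the input with this applied: keep every other character starting from the second (positions 2nd, 4th, 6th, ...), then shift every letter 3 places forward in the alphabet (wrapping around).
Starting from "qntqnhwwzxuzy": after the first operation, "nqhwxz"; after the second, "qtkzac".

qtkzac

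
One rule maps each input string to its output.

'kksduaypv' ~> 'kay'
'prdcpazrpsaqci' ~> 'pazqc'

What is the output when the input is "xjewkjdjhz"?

xjd

What's happening: swap each adjacent pair of characters (1↔2, 3↔4, ...), then keep one character in every 3, starting at position 2 (positions 2nd, 5th, 8th, ...).
For "xjewkjdjhz" the result is "xjd".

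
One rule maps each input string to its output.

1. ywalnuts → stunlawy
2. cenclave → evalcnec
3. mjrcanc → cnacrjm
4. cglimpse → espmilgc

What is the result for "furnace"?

Rule — reverse the string.
Doing the same to "furnace": "ecanruf".

ecanruf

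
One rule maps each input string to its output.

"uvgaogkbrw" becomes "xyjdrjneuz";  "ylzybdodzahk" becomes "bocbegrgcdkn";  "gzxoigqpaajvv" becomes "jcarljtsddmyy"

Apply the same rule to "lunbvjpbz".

oxqeymsec

What's happening: shift every letter 3 places forward in the alphabet (wrapping around).
On "lunbvjpbz" that produces "oxqeymsec".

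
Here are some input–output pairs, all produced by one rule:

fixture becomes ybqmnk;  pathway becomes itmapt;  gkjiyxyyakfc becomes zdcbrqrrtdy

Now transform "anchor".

tgvah

Each output is the input with this applied: shift every letter 7 places backward in the alphabet (wrapping around), then delete the last character.
For "anchor" the result is "tgvah".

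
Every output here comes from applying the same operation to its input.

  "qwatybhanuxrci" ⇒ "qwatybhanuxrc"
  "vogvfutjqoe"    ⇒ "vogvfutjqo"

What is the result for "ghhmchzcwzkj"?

What's happening: delete the last character.
So "ghhmchzcwzkj" becomes "ghhmchzcwzk".

ghhmchzcwzk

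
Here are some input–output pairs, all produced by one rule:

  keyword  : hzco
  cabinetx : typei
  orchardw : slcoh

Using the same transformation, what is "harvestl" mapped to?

gpdew

Each output is the input with this applied: shift every letter 11 places forward in the alphabet (wrapping around), then delete the first 3 characters.
"harvestl" → "slcgpdew" → "gpdew".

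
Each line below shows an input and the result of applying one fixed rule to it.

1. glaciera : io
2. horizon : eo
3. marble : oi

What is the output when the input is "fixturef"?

uo

The transformation: shift every letter 3 places backward in the alphabet (wrapping around), then keep only the vowels.
Working it through for "fixturef": intermediate "cfuqrobc", final "uo".
(Check on "glaciera": → "dixzfbox" → "io" ✓)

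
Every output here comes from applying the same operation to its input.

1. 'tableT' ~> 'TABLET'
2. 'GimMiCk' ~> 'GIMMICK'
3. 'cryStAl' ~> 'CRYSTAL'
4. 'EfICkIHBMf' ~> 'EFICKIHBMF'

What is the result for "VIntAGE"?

VINTAGE

In each case the input is transformed by: convert every letter to uppercase.
On "VIntAGE" that produces "VINTAGE".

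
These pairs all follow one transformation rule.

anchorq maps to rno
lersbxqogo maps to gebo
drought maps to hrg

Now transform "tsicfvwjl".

What's happening: move the last 2 characters to the front (rotate right by 2), then keep one character in every 3, starting at position 1 (positions 1st, 4th, 7th, ...).
"tsicfvwjl" → "jltsicfvw" → "jsf".
(Check on "lersbxqogo": → "golersbxqo" → "gebo" ✓)

jsf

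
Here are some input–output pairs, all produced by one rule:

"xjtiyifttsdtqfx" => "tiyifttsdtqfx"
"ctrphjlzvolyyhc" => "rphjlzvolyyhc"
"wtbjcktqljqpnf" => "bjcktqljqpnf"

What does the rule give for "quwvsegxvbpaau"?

wvsegxvbpaau

The pattern: delete the first 2 characters.
So "quwvsegxvbpaau" becomes "wvsegxvbpaau".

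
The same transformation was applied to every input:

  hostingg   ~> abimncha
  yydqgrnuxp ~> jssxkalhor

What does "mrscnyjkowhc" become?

wglmwhsdeiqb

Looking at the pairs, the operation is to move the last character to the front, then shift every letter 6 places backward in the alphabet (wrapping around).
Working it through for "mrscnyjkowhc": intermediate "cmrscnyjkowh", final "wglmwhsdeiqb".
(Check on "hostingg": → "ghosting" → "abimncha" ✓)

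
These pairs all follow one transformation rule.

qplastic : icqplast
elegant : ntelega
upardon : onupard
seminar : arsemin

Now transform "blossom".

ombloss

The rule is to move the last 2 characters to the front (rotate right by 2).
For "blossom" the result is "ombloss".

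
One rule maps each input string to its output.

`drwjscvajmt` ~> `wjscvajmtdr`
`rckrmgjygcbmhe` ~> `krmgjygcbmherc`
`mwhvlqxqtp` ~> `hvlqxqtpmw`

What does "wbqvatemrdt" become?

Looking at the pairs, the operation is to move the first 2 characters to the end (rotate left by 2).
So "wbqvatemrdt" becomes "qvatemrdtwb".

qvatemrdtwb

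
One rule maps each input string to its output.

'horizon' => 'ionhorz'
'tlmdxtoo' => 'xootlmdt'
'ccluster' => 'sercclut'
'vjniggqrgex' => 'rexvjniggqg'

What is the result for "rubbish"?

bshrubi

In each case the input is transformed by: move the last 3 characters to the front (rotate right by 3), then swap the first and last characters.
Working it through for "rubbish": intermediate "ishrubb", final "bshrubi".
(Check on "horizon": → "zonhori" → "ionhorz" ✓)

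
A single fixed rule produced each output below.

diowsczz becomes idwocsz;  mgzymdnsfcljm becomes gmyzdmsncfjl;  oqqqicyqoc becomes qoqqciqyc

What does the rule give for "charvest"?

In each case the input is transformed by: swap each adjacent pair of characters (1↔2, 3↔4, ...), then delete the last character.
On "charvest": the first step gives "hcraevts", and the second then gives "hcraevt".

hcraevt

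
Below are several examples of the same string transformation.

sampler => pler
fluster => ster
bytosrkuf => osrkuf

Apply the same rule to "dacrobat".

robat

The transformation: delete the first 3 characters.
"dacrobat" → "robat".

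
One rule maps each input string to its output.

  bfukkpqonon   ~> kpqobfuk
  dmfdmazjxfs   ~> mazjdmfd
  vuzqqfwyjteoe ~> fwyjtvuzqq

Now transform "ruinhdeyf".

nhdrui

Looking at the pairs, the operation is to delete the last 3 characters, then swap the front and back halves of the string.
Starting from "ruinhdeyf": after the first operation, "ruinhd"; after the second, "nhdrui".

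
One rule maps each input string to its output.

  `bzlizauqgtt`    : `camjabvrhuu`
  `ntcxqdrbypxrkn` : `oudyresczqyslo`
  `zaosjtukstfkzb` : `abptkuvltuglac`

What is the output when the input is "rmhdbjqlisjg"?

snieckrmjtkh

The transformation: shift every letter 1 place forward in the alphabet (wrapping around).
On "rmhdbjqlisjg" that produces "snieckrmjtkh".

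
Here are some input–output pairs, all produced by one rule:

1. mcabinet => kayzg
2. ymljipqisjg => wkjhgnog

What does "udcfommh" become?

Rule — shift every letter 2 places backward in the alphabet (wrapping around), then delete the last 3 characters.
"udcfommh" → "sbadmkkf" → "sbadm".

sbadm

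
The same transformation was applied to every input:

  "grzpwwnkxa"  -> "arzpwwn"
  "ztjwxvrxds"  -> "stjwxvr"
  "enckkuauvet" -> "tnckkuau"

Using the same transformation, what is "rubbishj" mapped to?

jubbi

Rule — swap the first and last characters, then delete the last 3 characters.
Applying both steps to "rubbishj": "jubbishr", then "jubbi".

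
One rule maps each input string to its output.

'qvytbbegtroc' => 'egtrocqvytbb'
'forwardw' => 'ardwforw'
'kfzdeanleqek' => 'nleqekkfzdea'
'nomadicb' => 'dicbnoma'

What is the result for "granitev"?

itevgran

What's happening: swap the front and back halves of the string.
"granitev" → "itevgran".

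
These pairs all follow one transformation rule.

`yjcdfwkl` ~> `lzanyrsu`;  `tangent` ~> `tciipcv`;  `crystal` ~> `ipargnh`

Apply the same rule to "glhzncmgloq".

adfvawocrbv

Looking at the pairs, the operation is to move the last 3 characters to the front (rotate right by 3), then shift every letter 11 places backward in the alphabet (wrapping around).
"glhzncmgloq" → "loqglhzncmg" → "adfvawocrbv".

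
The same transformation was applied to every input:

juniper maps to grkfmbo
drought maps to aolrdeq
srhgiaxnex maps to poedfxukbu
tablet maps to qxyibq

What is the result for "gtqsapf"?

dqnpxmc

Looking at the pairs, the operation is to shift every letter 3 places backward in the alphabet (wrapping around).
Applying that to "gtqsapf" gives "dqnpxmc".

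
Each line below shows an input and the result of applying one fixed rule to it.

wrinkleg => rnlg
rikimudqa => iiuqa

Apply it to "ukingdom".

kndm

What's happening: swap each adjacent pair of characters (1↔2, 3↔4, ...), then keep every other character starting from the first (positions 1st, 3rd, 5th, ...).
Working it through for "ukingdom": intermediate "kunidgmo", final "kndm".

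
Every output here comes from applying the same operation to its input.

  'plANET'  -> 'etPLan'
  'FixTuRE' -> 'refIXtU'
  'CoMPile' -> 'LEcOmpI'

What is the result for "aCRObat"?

Each output is the input with this applied: move the last 2 characters to the front (rotate right by 2), then flip the case of every letter.
"aCRObat" → "ATAcroB".

ATAcroB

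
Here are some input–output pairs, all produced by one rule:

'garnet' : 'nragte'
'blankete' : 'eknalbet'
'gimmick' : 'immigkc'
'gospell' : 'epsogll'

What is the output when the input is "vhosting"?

itsohvgn

The transformation: move the last 2 characters to the front (rotate right by 2), then reverse the string.
On "vhosting" that produces "itsohvgn".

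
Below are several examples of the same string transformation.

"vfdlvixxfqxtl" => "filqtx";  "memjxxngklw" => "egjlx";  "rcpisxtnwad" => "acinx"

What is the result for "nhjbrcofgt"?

bcfht

The pattern: keep every other character starting from the second (positions 2nd, 4th, 6th, ...), then sort the characters into alphabetical order.
For "nhjbrcofgt" the result is "bcfht".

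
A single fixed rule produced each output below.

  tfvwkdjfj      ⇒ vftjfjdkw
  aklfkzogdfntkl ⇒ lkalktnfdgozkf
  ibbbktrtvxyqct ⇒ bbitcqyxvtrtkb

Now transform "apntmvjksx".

npaxskjvmt

Looking at the pairs, the operation is to reverse the string, then move the last 3 characters to the front (rotate right by 3).
"apntmvjksx" → "xskjvmtnpa" → "npaxskjvmt".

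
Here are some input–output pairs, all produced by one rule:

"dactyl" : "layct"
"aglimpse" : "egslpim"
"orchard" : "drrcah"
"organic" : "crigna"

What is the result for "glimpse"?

elsipm

The rule is to take characters alternately from the front and the back (1st, last, 2nd, 2nd-last, ...), then delete the first character.
On "glimpse": the first step gives "gelsipm", and the second then gives "elsipm".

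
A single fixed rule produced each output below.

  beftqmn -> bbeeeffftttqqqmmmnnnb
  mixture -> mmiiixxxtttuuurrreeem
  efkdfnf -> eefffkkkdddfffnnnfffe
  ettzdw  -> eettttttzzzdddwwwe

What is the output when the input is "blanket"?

Each output is the input with this applied: repeat every character 3 times, then move the first character to the end.
Applying that to "blanket" gives "bblllaaannnkkkeeetttb".

bblllaaannnkkkeeetttb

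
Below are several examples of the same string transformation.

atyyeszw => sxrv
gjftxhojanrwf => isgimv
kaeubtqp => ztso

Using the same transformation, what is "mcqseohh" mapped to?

The transformation: shift every letter 1 place backward in the alphabet (wrapping around), then keep every other character starting from the second (positions 2nd, 4th, 6th, ...).
For "mcqseohh", step one produces "lbprdngg"; step two turns that into "brng".

brng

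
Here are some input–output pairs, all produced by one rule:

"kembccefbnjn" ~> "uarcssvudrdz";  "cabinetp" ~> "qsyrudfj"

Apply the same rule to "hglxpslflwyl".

wxnbifvbmbbo

Rule — swap each adjacent pair of characters (1↔2, 3↔4, ...), then shift every letter 10 places backward in the alphabet (wrapping around).
Applying that to "hglxpslflwyl" gives "wxnbifvbmbbo".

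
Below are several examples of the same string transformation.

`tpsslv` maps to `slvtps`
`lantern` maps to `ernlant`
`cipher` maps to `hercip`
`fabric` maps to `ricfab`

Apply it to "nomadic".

What's happening: move the last 3 characters to the front (rotate right by 3).
Doing the same to "nomadic": "dicnoma".

dicnoma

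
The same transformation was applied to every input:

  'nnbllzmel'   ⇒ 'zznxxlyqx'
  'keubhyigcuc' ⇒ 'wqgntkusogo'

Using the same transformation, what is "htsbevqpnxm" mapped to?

tfenqhcbzjy

The rule is to shift every letter 12 places forward in the alphabet (wrapping around).
"htsbevqpnxm" → "tfenqhcbzjy".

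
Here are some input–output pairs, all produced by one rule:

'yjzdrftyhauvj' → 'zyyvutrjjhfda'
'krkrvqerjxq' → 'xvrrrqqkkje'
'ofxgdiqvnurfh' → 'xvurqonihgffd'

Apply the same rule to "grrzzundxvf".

What's happening: sort the characters into reverse alphabetical order.
Doing the same to "grrzzundxvf": "zzxvurrngfd".

zzxvurrngfd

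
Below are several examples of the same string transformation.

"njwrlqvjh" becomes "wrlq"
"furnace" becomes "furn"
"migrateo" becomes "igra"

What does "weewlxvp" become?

The rule is to move the last 3 characters to the front (rotate right by 3), then keep only the last 4 characters.
On "weewlxvp": the first step gives "xvpweewl", and the second then gives "eewl".

eewl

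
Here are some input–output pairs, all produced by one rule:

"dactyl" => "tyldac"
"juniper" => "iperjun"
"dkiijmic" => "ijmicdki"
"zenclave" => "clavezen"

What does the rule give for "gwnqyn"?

qyngwn

Each output is the input with this applied: move the first 3 characters to the end (rotate left by 3).
For "gwnqyn" the result is "qyngwn".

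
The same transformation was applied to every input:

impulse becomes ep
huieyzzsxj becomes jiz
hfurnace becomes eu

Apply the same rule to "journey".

The pattern: move the last 3 characters to the front (rotate right by 3), then keep one character in every 3, starting at position 3 (positions 3rd, 6th, 9th, ...).
For "journey", step one produces "neyjour"; step two turns that into "yu".

yu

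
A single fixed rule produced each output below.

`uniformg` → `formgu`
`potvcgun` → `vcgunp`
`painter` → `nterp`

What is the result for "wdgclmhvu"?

Rule — move the first character to the end, then delete the first 2 characters.
Working it through for "wdgclmhvu": intermediate "dgclmhvuw", final "clmhvuw".

clmhvuw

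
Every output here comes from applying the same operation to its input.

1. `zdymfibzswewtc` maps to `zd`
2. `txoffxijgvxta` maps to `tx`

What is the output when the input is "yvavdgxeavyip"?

yv

Looking at the pairs, the operation is to keep only the first 2 characters.
For "yvavdgxeavyip" the result is "yv".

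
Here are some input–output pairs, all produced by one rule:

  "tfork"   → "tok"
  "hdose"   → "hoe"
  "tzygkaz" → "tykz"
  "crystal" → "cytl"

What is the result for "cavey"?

The rule is to keep every other character starting from the first (positions 1st, 3rd, 5th, ...).
Applying that to "cavey" gives "cvy".

cvy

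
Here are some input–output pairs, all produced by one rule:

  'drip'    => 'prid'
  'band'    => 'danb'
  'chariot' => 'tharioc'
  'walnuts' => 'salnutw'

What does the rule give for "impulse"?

What's happening: swap the first and last characters.
Applying that to "impulse" gives "empulsi".

empulsi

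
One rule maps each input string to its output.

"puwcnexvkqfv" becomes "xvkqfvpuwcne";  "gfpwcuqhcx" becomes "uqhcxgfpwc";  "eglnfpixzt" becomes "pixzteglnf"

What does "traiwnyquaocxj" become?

quaocxjtraiwny

Rule — swap the front and back halves of the string.
For "traiwnyquaocxj" the result is "quaocxjtraiwny".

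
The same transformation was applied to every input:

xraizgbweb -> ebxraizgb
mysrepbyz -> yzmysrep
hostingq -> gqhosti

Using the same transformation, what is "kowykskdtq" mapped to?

Each output is the input with this applied: move the last 3 characters to the front (rotate right by 3), then delete the first character.
Working it through for "kowykskdtq": intermediate "dtqkowyksk", final "tqkowyksk".
(Check on "mysrepbyz": → "byzmysrep" → "yzmysrep" ✓)

tqkowyksk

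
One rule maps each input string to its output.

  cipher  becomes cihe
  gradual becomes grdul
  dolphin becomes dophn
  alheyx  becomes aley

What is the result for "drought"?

drugt

In each case the input is transformed by: double every character, then keep one character in every 3, starting at position 1 (positions 1st, 4th, 7th, ...).
On "drought": the first step gives "ddrroouugghhtt", and the second then gives "drugt".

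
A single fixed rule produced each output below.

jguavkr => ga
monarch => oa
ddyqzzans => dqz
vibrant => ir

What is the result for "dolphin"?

op

Each output is the input with this applied: delete the last 2 characters, then keep every other character starting from the second (positions 2nd, 4th, 6th, ...).
"dolphin" → "dolph" → "op".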